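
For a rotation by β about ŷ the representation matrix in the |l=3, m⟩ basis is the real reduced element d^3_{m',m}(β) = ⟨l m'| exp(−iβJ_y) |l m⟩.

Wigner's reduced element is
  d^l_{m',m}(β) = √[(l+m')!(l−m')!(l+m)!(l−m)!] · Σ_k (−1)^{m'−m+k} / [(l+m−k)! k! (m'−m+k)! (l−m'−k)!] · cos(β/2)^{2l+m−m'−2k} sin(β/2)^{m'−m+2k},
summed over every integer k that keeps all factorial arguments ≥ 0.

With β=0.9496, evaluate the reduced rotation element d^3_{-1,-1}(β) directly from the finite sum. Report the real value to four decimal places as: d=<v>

d=-0.3439

d^3_{-1,-1}(β=0.9496) via Wigner's sum:
Half-angle: c=0.889384, s=0.457161. N=√(2·24·2·24)=48.000000
Admissible k: 0..2 (factorial args all ≥0)
  k=0: (−1)^0·48.0000/(48)·0.8894^6·0.4572^0 = +0.494922
  k=1: (−1)^1·48.0000/(6)·0.8894^4·0.4572^2 = -1.046129
  k=2: (−1)^2·48.0000/(8)·0.8894^2·0.4572^4 = +0.207303
d^3_{-1,-1}(0.9496) = +0.494922 -1.046129 +0.207303 = -0.343904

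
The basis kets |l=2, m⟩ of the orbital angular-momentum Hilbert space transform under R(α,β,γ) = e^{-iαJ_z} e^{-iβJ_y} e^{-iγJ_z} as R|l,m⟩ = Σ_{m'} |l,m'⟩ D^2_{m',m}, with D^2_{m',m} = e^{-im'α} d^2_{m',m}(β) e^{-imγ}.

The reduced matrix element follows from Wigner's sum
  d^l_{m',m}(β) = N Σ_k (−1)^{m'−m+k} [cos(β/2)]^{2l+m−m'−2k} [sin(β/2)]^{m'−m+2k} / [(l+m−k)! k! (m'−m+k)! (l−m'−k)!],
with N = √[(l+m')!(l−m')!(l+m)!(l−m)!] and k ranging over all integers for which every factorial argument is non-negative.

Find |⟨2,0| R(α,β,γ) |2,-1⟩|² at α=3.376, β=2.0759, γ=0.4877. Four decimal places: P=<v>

P=0.2690

First d^2_{0,-1}(β=2.0759), then the phase factors e^{-i(0)α} and e^{-i(-1)γ}:
With c≡cos(β/2)=0.507987 and s≡sin(β/2)=0.861365, N=[2·2·1·6]^{1/2}=4.898979
Admissible k: 0..1 (factorial args all ≥0)
  k=0: (−1)^1·4.8990/(2)·0.5080^3·0.8614^1 = -0.276580
  k=1: (−1)^2·4.8990/(2)·0.5080^1·0.8614^3 = +0.795224
d^2_{0,-1}(2.0759) = -0.276580 +0.795224 = +0.518644
|D^2_{0,-1}|² = |d^2_{0,-1}(β)|² = (+0.518644)² = 0.268992 (the z-rotation phases have unit modulus)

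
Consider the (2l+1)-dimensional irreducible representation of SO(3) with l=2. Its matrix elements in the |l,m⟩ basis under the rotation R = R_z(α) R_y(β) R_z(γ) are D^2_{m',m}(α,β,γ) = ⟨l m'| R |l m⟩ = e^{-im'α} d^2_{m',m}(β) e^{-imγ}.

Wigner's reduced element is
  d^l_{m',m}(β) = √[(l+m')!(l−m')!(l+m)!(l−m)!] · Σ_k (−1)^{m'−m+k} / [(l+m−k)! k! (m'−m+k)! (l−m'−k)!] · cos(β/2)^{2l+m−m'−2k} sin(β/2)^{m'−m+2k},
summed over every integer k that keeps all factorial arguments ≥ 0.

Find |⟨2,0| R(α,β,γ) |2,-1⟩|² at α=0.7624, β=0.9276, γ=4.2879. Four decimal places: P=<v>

Split into d^2_{0,-1}(β=0.9276) × two z-phases.
With c≡cos(β/2)=0.894359 and s≡sin(β/2)=0.447350, N=[2·2·1·6]^{1/2}=4.898979
Admissible k: 0..1 (factorial args all ≥0)
  k=0: (−1)^1·4.8990/(2)·0.8944^3·0.4473^1 = -0.783896
  k=1: (−1)^2·4.8990/(2)·0.8944^1·0.4473^3 = +0.196123
d^2_{0,-1}(0.9276) = -0.783896 +0.196123 = -0.587773
|D^2_{0,-1}|² = |d^2_{0,-1}(β)|² = (-0.587773)² = 0.345477 (the z-rotation phases have unit modulus)

P=0.3455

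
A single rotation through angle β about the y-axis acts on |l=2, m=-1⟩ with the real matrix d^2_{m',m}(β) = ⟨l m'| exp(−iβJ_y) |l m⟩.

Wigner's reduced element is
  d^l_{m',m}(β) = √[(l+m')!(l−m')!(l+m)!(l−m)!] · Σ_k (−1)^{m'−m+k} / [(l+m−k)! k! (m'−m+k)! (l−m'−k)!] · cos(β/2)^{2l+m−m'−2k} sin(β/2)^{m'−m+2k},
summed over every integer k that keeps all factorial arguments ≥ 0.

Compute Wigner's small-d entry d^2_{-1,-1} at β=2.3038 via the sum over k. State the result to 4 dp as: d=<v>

d^2_{-1,-1}(β=2.3038) via Wigner's sum:
With c≡cos(β/2)=0.406752 and s≡sin(β/2)=0.913538, N=[1·6·1·6]^{1/2}=6.000000
Admissible k: 0..1 (factorial args all ≥0)
  k=0: (−1)^0·6.0000/(6)·0.4068^4·0.9135^0 = +0.027373
  k=1: (−1)^1·6.0000/(2)·0.4068^2·0.9135^2 = -0.414224
d^2_{-1,-1}(2.3038) = +0.027373 -0.414224 = -0.386851

d=-0.3869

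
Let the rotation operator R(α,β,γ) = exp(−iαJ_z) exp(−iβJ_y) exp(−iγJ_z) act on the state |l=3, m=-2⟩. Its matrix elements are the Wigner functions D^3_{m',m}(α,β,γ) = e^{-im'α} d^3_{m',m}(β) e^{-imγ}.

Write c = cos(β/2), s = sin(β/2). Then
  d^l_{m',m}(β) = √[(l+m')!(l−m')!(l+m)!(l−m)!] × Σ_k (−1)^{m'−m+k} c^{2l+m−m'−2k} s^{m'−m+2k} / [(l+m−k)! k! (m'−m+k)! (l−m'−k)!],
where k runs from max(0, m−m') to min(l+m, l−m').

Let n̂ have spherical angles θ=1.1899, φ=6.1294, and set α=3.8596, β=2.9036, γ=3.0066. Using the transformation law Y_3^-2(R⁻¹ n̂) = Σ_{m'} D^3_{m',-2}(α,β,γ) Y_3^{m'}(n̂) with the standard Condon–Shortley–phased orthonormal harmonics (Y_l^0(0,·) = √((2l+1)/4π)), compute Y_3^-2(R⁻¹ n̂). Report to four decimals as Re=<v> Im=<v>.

Need the full column D^3_{m',-2} for m'=−3..3 at α=3.8596, β=2.9036, γ=3.0066.
cos(β/2)=0.118716, sin(β/2)=0.992928
d^3_{-3,-2}: single k=1 term ⇒ +0.000057;  D = +0.000018-0.000055i
d^3_{-2,-2}: k∈[0..1] ⇒ +0.000003 -0.000979 = -0.000976;  D = -0.000384-0.000897i
d^3_{-1,-2}: k∈[0..1] ⇒ -0.000074 +0.010359 = +0.010285;  D = -0.009270-0.004455i
d^3_{0,-2}: k∈[0..1] ⇒ +0.001073 -0.075032 = -0.073960;  D = -0.071281+0.019726i
d^3_{1,-2}: k∈[0..1] ⇒ -0.010359 +0.362324 = +0.351966;  D = -0.193710+0.293864i
d^3_{2,-2}: k∈[0..1] ⇒ +0.068495 -0.958313 = -0.889818;  D = +0.119940+0.881697i
d^3_{3,-2}: single k=0 term ⇒ -0.280655;  D = -0.211444-0.184550i
Y_3^{m'}(θ=1.1899,φ=6.1294) and Σ D·Y over m':
  (+0.0000-0.0001i)·(+0.2989+0.1486i)  (-0.0004-0.0009i)·(+0.3121+0.0991i)  (-0.0093-0.0045i)·(-0.0916-0.0142i)  (-0.0713+0.0197i)·(-0.3203+0.0000i)  (-0.1937+0.2939i)·(+0.0916-0.0142i)  (+0.1199+0.8817i)·(+0.3121-0.0991i)  (-0.2114-0.1845i)·(-0.2989+0.1486i)
Y_3^-2(R⁻¹ n̂) = +0.225477+0.310552i

Re=0.2255 Im=0.3106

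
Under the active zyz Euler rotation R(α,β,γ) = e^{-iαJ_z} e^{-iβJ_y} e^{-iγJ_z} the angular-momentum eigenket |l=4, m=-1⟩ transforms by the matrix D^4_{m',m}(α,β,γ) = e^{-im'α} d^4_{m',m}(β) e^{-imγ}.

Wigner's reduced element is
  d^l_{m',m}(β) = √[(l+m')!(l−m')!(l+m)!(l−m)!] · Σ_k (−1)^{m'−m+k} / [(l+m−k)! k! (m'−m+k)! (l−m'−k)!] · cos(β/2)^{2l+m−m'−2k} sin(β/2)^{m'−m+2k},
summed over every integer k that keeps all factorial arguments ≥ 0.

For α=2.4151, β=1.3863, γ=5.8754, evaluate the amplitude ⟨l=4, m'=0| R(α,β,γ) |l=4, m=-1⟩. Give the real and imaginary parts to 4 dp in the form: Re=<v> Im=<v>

Re=0.2558 Im=-0.1105

First d^4_{0,-1}(β=1.3863), then the phase factors e^{-i(0)α} and e^{-i(-1)γ}:
Half-angle: c=0.769237, s=0.638963. N=√(24·24·6·120)=643.987578
The bounds max(0,m−m')=0 and min(l+m,l−m')=3 give 4 terms
  k=0: (−1)^1·643.9876/(144)·0.7692^7·0.6390^1 = -0.455420
  k=1: (−1)^2·643.9876/(24)·0.7692^5·0.6390^3 = +1.885365
  k=2: (−1)^3·643.9876/(24)·0.7692^3·0.6390^5 = -1.300849
  k=3: (−1)^4·643.9876/(144)·0.7692^1·0.6390^7 = +0.149592
d^4_{0,-1}(1.3863) = -0.455420 +1.885365 -1.300849 +0.149592 = +0.278687
Phases: e^{-i·(0)·2.4151}=+1.000000+0.000000i, e^{-i·(-1)·5.8754}=+0.918001-0.396577i ⇒ D=+0.255835-0.110521i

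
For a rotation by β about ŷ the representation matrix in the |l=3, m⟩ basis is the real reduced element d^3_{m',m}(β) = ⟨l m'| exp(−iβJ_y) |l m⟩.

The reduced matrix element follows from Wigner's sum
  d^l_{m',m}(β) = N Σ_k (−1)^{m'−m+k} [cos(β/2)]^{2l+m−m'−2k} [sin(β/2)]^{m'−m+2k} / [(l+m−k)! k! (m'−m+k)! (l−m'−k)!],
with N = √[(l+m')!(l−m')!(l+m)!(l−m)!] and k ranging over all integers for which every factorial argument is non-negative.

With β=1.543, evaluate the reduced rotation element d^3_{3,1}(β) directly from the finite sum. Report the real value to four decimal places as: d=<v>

d^3_{3,1}(β=1.543) via Wigner's sum:
With c≡cos(β/2)=0.716866 and s≡sin(β/2)=0.697211, N=[720·1·24·2]^{1/2}=185.903201
The bounds max(0,m−m')=0 and min(l+m,l−m')=0 give 1 term
  k=0: (−1)^2·185.9032/(48)·0.7169^4·0.6972^2 = +0.497194
d^3_{3,1}(1.543) = +0.497194

d=0.4972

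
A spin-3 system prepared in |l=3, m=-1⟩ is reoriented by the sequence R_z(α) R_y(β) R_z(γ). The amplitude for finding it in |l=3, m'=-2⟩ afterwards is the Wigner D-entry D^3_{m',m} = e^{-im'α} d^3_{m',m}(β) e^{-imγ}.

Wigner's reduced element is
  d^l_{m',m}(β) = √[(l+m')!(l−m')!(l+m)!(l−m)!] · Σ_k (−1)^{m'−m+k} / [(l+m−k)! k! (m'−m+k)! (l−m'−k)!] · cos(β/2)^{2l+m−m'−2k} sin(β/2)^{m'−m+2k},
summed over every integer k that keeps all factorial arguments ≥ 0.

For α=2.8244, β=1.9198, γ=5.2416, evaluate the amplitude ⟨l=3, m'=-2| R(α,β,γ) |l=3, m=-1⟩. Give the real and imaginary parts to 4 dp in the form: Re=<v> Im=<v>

Re=0.0520 Im=0.4925

First d^3_{-2,-1}(β=1.9198), then the phase factors e^{-i(-2)α} and e^{-i(-1)γ}:
c=cos(1.9198/2)=0.573602, s=sin(1.9198/2)=0.819134; N=√[1·120·2·24]=75.894664
k∈{1,2} keeps every argument non-negative
  k=1: (−1)^0·75.8947/(24)·0.5736^5·0.8191^1 = +0.160845
  k=2: (−1)^1·75.8947/(12)·0.5736^3·0.8191^3 = -0.656035
d^3_{-2,-1}(1.9198) = +0.160845 -0.656035 = -0.495190
Phases: e^{-i·(-2)·2.8244}=+0.805436-0.592683i, e^{-i·(-1)·5.2416}=+0.504852-0.863206i ⇒ D=+0.051985+0.492453i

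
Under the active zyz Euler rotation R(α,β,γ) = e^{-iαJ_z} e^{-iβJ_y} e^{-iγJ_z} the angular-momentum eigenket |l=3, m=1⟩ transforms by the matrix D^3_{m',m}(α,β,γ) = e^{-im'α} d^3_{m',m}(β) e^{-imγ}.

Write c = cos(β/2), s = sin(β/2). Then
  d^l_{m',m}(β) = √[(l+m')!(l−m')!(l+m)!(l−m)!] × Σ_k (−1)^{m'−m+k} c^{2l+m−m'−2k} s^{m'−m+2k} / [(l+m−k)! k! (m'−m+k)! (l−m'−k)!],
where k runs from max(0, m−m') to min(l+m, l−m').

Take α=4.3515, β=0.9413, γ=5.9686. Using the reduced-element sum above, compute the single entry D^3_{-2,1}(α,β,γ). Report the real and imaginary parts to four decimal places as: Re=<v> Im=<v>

Re=-0.3338 Im=0.1440

D^3_{-2,1}(4.3515,0.9413,5.9686) = e^{-i·-2·4.3515}·d^3_{-2,1}(0.9413)·e^{-i·1·5.9686}. Compute d first:
With c≡cos(β/2)=0.891274 and s≡sin(β/2)=0.453466, N=[1·120·24·2]^{1/2}=75.894664
The bounds max(0,m−m')=3 and min(l+m,l−m')=4 give 2 terms
  k=3: (−1)^0·75.8947/(12)·0.8913^3·0.4535^3 = +0.417539
  k=4: (−1)^1·75.8947/(24)·0.8913^1·0.4535^5 = -0.054042
d^3_{-2,1}(0.9413) = +0.417539 -0.054042 = +0.363496
D = (-0.750632+0.660720i)·(+0.363496)·(+0.950925+0.309422i) = -0.333776+0.143957i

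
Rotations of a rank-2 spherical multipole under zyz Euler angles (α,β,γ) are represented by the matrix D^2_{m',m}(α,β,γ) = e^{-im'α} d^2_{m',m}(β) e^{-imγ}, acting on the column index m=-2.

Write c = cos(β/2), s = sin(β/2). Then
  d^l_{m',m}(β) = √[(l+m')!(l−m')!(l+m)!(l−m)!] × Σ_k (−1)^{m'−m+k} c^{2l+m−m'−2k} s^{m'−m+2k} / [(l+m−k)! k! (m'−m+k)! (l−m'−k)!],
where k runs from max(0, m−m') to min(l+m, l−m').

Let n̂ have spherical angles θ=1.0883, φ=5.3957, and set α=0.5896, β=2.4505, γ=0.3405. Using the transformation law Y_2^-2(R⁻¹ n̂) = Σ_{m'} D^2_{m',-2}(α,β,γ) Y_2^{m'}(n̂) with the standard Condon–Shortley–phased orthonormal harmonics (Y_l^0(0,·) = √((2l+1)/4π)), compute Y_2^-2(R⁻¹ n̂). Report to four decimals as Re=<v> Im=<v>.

Re=-0.0404 Im=-0.3481

Need the full column D^2_{m',-2} for m'=−2..2 at α=0.5896, β=2.4505, γ=0.3405.
cos(β/2)=0.338711, sin(β/2)=0.940891
d^2_{-2,-2}: single k=0 term ⇒ +0.013162;  D = -0.003756+0.012614i
d^2_{-1,-2}: single k=0 term ⇒ -0.073123;  D = -0.021623-0.069853i
d^2_{0,-2}: single k=0 term ⇒ +0.248778;  D = +0.193286+0.156623i
d^2_{1,-2}: single k=0 term ⇒ -0.564256;  D = -0.561901-0.051501i
d^2_{2,-2}: single k=0 term ⇒ +0.783712;  D = +0.688447-0.374493i
Y_2^{m'}(θ=1.0883,φ=5.3957) and Σ D·Y over m':
  (-0.0038+0.0126i)·(-0.0615+0.2968i)  (-0.0216-0.0699i)·(+0.2005+0.2462i)  (+0.1933+0.1566i)·(-0.1117+0.0000i)  (-0.5619-0.0515i)·(-0.2005+0.2462i)  (+0.6884-0.3745i)·(-0.0615-0.2968i)
Y_2^-2(R⁻¹ n̂) = -0.040371-0.348079i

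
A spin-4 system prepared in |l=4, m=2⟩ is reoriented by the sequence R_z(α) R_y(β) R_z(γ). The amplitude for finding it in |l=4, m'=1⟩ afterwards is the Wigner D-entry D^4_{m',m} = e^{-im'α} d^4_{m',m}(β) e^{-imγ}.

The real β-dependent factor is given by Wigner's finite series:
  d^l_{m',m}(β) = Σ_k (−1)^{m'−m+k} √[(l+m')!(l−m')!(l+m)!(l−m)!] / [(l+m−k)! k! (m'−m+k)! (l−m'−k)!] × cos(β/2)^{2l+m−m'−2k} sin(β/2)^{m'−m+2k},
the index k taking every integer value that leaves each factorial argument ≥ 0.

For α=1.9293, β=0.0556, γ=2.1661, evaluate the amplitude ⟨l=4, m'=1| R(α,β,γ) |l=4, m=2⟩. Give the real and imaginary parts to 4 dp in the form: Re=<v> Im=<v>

Split into d^4_{1,2}(β=0.0556) × two z-phases.
With c≡cos(β/2)=0.999614 and s≡sin(β/2)=0.027796, N=[120·6·720·2]^{1/2}=1018.233765
k∈{1,2,3} keeps every argument non-negative
  k=1: (−1)^0·1018.2338/(240)·0.9996^7·0.0278^1 = +0.117612
  k=2: (−1)^1·1018.2338/(48)·0.9996^5·0.0278^3 = -0.000455
  k=3: (−1)^2·1018.2338/(72)·0.9996^3·0.0278^5 = +0.000000
d^4_{1,2}(0.0556) = +0.117612 -0.000455 +0.000000 = +0.117157
Attach z-rotation phases: D = e^{-i(1)(1.9293)}·(+0.117157)·e^{-i(2)(2.1661)} = +0.117130+0.002540i

Re=0.1171 Im=0.0025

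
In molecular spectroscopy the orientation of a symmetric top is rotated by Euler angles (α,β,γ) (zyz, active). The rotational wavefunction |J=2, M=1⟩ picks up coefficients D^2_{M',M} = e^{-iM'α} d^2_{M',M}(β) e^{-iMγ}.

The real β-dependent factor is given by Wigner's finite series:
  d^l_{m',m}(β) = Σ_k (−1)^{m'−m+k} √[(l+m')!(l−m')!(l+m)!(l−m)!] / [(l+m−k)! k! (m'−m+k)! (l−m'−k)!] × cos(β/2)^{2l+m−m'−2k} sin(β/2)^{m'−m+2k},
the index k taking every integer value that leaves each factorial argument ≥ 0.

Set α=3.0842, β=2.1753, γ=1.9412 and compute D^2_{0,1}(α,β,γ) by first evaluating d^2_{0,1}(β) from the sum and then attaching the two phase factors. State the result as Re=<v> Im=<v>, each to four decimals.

Split into d^2_{0,1}(β=2.1753) × two z-phases.
c=cos(2.1753/2)=0.464568, s=sin(2.1753/2)=0.885538; N=√[2·2·6·1]=4.898979
The bounds max(0,m−m')=1 and min(l+m,l−m')=2 give 2 terms
  k=1: (−1)^0·4.8990/(2)·0.4646^3·0.8855^1 = +0.217485
  k=2: (−1)^1·4.8990/(2)·0.4646^1·0.8855^3 = -0.790216
d^2_{0,1}(2.1753) = +0.217485 -0.790216 = -0.572731
D = (+1.000000+0.000000i)·(-0.572731)·(-0.361992-0.932181i) = +0.207324+0.533889i

Re=0.2073 Im=0.5339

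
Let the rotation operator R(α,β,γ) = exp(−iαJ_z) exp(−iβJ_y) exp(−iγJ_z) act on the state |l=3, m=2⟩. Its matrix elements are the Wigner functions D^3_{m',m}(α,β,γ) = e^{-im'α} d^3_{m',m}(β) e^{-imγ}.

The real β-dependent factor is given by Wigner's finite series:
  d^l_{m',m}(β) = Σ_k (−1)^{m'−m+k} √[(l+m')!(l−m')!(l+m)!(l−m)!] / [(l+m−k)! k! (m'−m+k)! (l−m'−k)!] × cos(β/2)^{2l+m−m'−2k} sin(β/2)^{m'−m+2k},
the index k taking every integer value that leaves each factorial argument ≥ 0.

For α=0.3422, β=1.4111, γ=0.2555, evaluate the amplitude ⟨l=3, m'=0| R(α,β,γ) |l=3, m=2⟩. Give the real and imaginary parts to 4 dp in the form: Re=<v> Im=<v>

D^3_{0,2}(0.3422,1.4111,0.2555) = e^{-i·0·0.3422}·d^3_{0,2}(1.4111)·e^{-i·2·0.2555}. Compute d first:
Half-angle: c=0.761255, s=0.648453. N=√(6·6·120·1)=65.726707
k∈{2,3} keeps every argument non-negative
  k=2: (−1)^0·65.7267/(12)·0.7613^4·0.6485^2 = +0.773460
  k=3: (−1)^1·65.7267/(12)·0.7613^2·0.6485^4 = -0.561221
d^3_{0,2}(1.4111) = +0.773460 -0.561221 = +0.212239
D = (+1.000000+0.000000i)·(+0.212239)·(+0.872256-0.489050i) = +0.185127-0.103795i

Re=0.1851 Im=-0.1038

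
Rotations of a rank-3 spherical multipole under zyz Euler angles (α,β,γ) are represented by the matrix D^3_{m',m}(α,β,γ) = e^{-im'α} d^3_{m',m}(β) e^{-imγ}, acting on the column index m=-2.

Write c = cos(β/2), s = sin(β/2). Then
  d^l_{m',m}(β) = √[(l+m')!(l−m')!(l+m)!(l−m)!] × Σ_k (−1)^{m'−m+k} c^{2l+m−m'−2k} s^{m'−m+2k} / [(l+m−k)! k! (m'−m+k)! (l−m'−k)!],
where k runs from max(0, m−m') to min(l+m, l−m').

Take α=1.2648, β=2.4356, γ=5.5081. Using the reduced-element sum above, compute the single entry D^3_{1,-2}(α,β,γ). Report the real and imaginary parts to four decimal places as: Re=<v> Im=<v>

Split into d^3_{1,-2}(β=2.4356) × two z-phases.
c=cos(2.4356/2)=0.345711, s=sin(2.4356/2)=0.938341; N=√[24·2·1·120]=75.894664
The bounds max(0,m−m')=0 and min(l+m,l−m')=1 give 2 terms
  k=0: (−1)^3·75.8947/(12)·0.3457^3·0.9383^3 = -0.215899
  k=1: (−1)^4·75.8947/(24)·0.3457^1·0.9383^5 = +0.795274
d^3_{1,-2}(2.4356) = -0.215899 +0.795274 = +0.579374
D = (+0.301243-0.953547i)·(+0.579374)·(+0.020624-0.999787i) = -0.548744-0.185890i

Re=-0.5487 Im=-0.1859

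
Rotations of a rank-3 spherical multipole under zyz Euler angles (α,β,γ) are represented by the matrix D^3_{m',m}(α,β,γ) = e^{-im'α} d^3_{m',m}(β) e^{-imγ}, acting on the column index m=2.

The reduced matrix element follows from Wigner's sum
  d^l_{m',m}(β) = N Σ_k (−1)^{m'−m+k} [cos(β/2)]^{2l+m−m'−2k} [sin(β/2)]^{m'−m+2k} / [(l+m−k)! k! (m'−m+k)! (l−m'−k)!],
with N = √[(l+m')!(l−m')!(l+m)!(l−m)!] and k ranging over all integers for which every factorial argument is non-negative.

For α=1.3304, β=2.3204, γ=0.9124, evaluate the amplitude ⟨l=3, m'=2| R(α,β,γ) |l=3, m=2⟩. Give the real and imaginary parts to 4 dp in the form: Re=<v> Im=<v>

Re=0.0231 Im=-0.1000

Split into d^3_{2,2}(β=2.3204) × two z-phases.
With c≡cos(β/2)=0.399156 and s≡sin(β/2)=0.916883, N=[120·1·120·1]^{1/2}=120.000000
k∈{0,1} keeps every argument non-negative
  k=0: (−1)^0·120.0000/(120)·0.3992^6·0.9169^0 = +0.004044
  k=1: (−1)^1·120.0000/(24)·0.3992^4·0.9169^2 = -0.106701
d^3_{2,2}(2.3204) = +0.004044 -0.106701 = -0.102657
D = (-0.886629-0.462482i)·(-0.102657)·(-0.251281-0.967914i) = +0.023082-0.100028i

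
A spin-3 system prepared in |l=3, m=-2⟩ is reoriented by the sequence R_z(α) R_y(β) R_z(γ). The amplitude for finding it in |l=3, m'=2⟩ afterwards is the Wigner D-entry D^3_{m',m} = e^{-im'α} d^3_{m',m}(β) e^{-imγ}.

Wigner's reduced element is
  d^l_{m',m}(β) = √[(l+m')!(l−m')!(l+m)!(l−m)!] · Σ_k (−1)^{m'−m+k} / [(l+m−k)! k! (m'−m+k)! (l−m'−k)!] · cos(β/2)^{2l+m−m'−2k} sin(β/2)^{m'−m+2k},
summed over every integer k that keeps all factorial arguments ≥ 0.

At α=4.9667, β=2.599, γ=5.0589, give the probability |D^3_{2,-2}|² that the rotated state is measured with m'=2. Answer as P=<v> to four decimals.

First d^3_{2,-2}(β=2.599), then the phase factors e^{-i(2)α} and e^{-i(-2)γ}:
With c≡cos(β/2)=0.267981 and s≡sin(β/2)=0.963424, N=[120·1·1·120]^{1/2}=120.000000
k∈{0,1} keeps every argument non-negative
  k=0: (−1)^4·120.0000/(24)·0.2680^2·0.9634^4 = +0.309348
  k=1: (−1)^5·120.0000/(120)·0.2680^0·0.9634^6 = -0.799660
d^3_{2,-2}(2.599) = +0.309348 -0.799660 = -0.490313
|D^3_{2,-2}|² = |d^3_{2,-2}(β)|² = (-0.490313)² = 0.240406 (the z-rotation phases have unit modulus)

P=0.2404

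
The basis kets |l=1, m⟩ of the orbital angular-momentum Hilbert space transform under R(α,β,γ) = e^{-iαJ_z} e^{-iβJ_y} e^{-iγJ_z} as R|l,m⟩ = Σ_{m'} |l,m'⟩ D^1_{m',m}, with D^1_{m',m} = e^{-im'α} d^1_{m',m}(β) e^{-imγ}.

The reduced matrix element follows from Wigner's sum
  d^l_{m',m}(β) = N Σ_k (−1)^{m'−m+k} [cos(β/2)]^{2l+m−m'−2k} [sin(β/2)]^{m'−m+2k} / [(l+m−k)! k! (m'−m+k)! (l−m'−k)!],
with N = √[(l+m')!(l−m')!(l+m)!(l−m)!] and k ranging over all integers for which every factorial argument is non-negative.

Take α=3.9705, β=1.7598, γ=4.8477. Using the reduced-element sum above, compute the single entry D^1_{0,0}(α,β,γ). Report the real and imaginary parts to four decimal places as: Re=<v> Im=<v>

Re=-0.1879 Im=0.0000

D^1_{0,0}(3.9705,1.7598,4.8477) = e^{-i·0·3.9705}·d^1_{0,0}(1.7598)·e^{-i·0·4.8477}. Compute d first:
With c≡cos(β/2)=0.637228 and s≡sin(β/2)=0.770675, N=[1·1·1·1]^{1/2}=1.000000
k: max(0,(0)−(0))=0 … min(1+(0),1−(0))=1
  k=0: (−1)^0·1.0000/(1)·0.6372^2·0.7707^0 = +0.406060
  k=1: (−1)^1·1.0000/(1)·0.6372^0·0.7707^2 = -0.593940
d^1_{0,0}(1.7598) = +0.406060 -0.593940 = -0.187880
D = (+1.000000+0.000000i)·(-0.187880)·(+1.000000+0.000000i) = -0.187880+0.000000i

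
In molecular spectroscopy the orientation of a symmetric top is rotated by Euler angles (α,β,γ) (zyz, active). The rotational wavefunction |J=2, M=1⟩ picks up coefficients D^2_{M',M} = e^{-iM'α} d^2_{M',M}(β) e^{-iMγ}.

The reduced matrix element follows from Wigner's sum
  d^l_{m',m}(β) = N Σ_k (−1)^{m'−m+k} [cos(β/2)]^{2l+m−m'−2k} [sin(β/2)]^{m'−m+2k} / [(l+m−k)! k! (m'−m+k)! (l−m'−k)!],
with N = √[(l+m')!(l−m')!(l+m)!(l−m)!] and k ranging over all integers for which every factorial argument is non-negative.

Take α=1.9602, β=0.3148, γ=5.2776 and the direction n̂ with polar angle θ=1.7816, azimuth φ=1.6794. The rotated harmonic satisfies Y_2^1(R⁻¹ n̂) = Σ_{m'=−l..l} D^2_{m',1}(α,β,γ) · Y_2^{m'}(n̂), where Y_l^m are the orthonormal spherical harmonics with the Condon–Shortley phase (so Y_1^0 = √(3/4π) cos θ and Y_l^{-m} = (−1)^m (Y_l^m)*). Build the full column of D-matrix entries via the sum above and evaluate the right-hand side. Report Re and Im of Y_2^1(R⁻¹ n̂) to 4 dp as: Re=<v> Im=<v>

Re=-0.0527 Im=-0.0472

Need the full column D^2_{m',1} for m'=−2..2 at α=1.9602, β=0.3148, γ=5.2776.
cos(β/2)=0.987638, sin(β/2)=0.156751
d^2_{-2,1}: single k=3 term ⇒ +0.007608;  D = +0.001613-0.007435i
d^2_{-1,1}: k∈[2..3] ⇒ +0.071901 -0.000604 = +0.071298;  D = -0.070199+0.012470i
d^2_{0,1}: k∈[1..2] ⇒ +0.369896 -0.009318 = +0.360578;  D = +0.193123+0.304499i
d^2_{1,1}: k∈[0..1] ⇒ +0.951462 -0.071901 = +0.879561;  D = +0.508319-0.717802i
d^2_{2,1}: single k=0 term ⇒ -0.302019;  D = +0.294286+0.067906i
Y_2^{m'}(θ=1.7816,φ=1.6794) and Σ D·Y over m':
  (+0.0016-0.0074i)·(-0.3607+0.0796i)  (-0.0702+0.0125i)·(+0.0171+0.1571i)  (+0.1931+0.3045i)·(-0.2740+0.0000i)  (+0.5083-0.7178i)·(-0.0171+0.1571i)  (+0.2943+0.0679i)·(-0.3607-0.0796i)
Y_2^1(R⁻¹ n̂) = -0.052712-0.047169i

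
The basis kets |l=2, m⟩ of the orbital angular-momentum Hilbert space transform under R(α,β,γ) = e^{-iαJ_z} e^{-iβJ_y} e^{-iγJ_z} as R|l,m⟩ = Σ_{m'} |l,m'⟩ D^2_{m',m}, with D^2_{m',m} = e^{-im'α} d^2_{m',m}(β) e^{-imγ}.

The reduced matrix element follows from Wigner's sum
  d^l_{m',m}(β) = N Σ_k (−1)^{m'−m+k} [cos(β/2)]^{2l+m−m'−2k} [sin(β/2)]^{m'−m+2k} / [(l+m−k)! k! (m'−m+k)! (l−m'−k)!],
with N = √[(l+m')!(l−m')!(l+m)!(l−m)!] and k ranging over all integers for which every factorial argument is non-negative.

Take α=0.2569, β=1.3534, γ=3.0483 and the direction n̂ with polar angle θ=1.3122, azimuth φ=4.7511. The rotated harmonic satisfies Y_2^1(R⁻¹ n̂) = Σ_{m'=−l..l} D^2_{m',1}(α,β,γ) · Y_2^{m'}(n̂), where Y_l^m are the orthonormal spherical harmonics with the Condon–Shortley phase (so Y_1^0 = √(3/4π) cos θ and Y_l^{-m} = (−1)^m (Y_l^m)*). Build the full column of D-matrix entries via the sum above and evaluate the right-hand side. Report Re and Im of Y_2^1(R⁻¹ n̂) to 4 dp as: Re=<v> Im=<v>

Need the full column D^2_{m',1} for m'=−2..2 at α=0.2569, β=1.3534, γ=3.0483.
cos(β/2)=0.779643, sin(β/2)=0.626224
d^2_{-2,1}: single k=3 term ⇒ +0.382926;  D = -0.314501-0.218452i
d^2_{-1,1}: k∈[2..3] ⇒ +0.715109 -0.153786 = +0.561323;  D = -0.527254-0.192578i
d^2_{0,1}: k∈[1..2] ⇒ +0.726931 -0.468986 = +0.257945;  D = -0.256823-0.024029i
d^2_{1,1}: k∈[0..1] ⇒ +0.369474 -0.715109 = -0.345635;  D = +0.341019-0.056296i
d^2_{2,1}: single k=0 term ⇒ -0.593537;  D = +0.541829-0.242296i
Y_2^{m'}(θ=1.3122,φ=4.7511) and Σ D·Y over m':
  (-0.3145-0.2185i)·(-0.3599+0.0279i)  (-0.5273-0.1926i)·(+0.0074+0.1908i)  (-0.2568-0.0240i)·(-0.2535+0.0000i)  (+0.3410-0.0563i)·(-0.0074+0.1908i)  (+0.5418-0.2423i)·(-0.3599-0.0279i)
Y_2^1(R⁻¹ n̂) = +0.023699+0.111469i

Re=0.0237 Im=0.1115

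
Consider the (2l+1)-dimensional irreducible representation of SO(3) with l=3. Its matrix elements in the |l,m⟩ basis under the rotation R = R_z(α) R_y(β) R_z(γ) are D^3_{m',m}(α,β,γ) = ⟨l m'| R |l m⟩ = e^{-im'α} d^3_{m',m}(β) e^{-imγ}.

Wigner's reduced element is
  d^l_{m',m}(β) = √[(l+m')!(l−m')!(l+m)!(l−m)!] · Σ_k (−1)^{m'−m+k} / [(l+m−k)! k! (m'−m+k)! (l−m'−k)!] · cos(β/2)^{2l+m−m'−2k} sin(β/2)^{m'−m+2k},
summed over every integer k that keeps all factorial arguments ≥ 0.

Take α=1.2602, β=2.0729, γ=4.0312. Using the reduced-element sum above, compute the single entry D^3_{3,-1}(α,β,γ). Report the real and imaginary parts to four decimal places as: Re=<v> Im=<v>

D^3_{3,-1}(1.2602,2.0729,4.0312) = e^{-i·3·1.2602}·d^3_{3,-1}(2.0729)·e^{-i·-1·4.0312}. Compute d first:
Half-angle: c=0.509279, s=0.860602. N=√(720·1·2·24)=185.903201
k∈{0} keeps every argument non-negative
  k=0: (−1)^4·185.9032/(48)·0.5093^2·0.8606^4 = +0.551017
d^3_{3,-1}(2.0729) = +0.551017
D = (-0.802688+0.596399i)·(+0.551017)·(-0.629717-0.776825i) = +0.533806+0.136644i

Re=0.5338 Im=0.1366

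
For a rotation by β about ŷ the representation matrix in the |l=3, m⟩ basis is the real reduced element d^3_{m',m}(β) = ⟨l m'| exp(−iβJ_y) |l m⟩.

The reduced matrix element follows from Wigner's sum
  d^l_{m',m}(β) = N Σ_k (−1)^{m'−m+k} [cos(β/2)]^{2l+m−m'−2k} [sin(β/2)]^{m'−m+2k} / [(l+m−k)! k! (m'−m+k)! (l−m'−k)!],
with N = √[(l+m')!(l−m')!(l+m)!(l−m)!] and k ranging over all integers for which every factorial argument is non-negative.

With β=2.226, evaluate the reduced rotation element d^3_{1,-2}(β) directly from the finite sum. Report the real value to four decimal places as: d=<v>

d^3_{1,-2}(β=2.226) via Wigner's sum:
With c≡cos(β/2)=0.441972 and s≡sin(β/2)=0.897029, N=[24·2·1·120]^{1/2}=75.894664
The bounds max(0,m−m')=0 and min(l+m,l−m')=1 give 2 terms
  k=0: (−1)^3·75.8947/(12)·0.4420^3·0.8970^3 = -0.394125
  k=1: (−1)^4·75.8947/(24)·0.4420^1·0.8970^5 = +0.811758
d^3_{1,-2}(2.226) = -0.394125 +0.811758 = +0.417633

d=0.4176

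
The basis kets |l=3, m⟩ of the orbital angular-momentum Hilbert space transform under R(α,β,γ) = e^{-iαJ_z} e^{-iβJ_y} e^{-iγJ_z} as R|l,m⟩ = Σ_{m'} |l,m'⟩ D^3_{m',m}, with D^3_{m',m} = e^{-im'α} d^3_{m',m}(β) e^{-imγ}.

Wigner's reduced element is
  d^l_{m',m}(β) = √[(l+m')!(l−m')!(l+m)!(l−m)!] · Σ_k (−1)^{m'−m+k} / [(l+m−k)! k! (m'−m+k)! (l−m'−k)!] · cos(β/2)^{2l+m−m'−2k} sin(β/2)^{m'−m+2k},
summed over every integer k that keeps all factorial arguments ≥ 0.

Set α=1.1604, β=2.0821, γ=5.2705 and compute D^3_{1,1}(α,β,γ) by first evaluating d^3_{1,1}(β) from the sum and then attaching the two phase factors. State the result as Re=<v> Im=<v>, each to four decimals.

Re=0.4726 Im=-0.0703

D^3_{1,1}(1.1604,2.0821,5.2705) = e^{-i·1·1.1604}·d^3_{1,1}(2.0821)·e^{-i·1·5.2705}. Compute d first:
With c≡cos(β/2)=0.505314 and s≡sin(β/2)=0.862935, N=[24·2·24·2]^{1/2}=48.000000
Admissible k: 0..2 (factorial args all ≥0)
  k=0: (−1)^0·48.0000/(48)·0.5053^6·0.8629^0 = +0.016648
  k=1: (−1)^1·48.0000/(6)·0.5053^4·0.8629^2 = -0.388413
  k=2: (−1)^2·48.0000/(8)·0.5053^2·0.8629^4 = +0.849547
d^3_{1,1}(2.0821) = +0.016648 -0.388413 +0.849547 = +0.477783
Attach z-rotation phases: D = e^{-i(1)(1.1604)}·(+0.477783)·e^{-i(1)(5.2705)} = +0.472580-0.070319i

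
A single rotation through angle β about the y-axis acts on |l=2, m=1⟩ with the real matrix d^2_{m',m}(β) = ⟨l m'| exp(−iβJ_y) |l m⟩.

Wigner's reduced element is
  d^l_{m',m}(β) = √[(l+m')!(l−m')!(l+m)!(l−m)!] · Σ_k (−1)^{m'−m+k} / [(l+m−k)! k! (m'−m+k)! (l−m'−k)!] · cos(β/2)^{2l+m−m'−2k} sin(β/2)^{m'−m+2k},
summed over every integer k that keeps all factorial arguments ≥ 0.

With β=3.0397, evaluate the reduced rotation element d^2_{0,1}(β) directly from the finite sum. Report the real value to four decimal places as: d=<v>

d^2_{0,1}(β=3.0397) via Wigner's sum:
With c≡cos(β/2)=0.050924 and s≡sin(β/2)=0.998703, N=[2·2·6·1]^{1/2}=4.898979
Admissible k: 1..2 (factorial args all ≥0)
  k=1: (−1)^0·4.8990/(2)·0.0509^3·0.9987^1 = +0.000323
  k=2: (−1)^1·4.8990/(2)·0.0509^1·0.9987^3 = -0.124254
d^2_{0,1}(3.0397) = +0.000323 -0.124254 = -0.123931

d=-0.1239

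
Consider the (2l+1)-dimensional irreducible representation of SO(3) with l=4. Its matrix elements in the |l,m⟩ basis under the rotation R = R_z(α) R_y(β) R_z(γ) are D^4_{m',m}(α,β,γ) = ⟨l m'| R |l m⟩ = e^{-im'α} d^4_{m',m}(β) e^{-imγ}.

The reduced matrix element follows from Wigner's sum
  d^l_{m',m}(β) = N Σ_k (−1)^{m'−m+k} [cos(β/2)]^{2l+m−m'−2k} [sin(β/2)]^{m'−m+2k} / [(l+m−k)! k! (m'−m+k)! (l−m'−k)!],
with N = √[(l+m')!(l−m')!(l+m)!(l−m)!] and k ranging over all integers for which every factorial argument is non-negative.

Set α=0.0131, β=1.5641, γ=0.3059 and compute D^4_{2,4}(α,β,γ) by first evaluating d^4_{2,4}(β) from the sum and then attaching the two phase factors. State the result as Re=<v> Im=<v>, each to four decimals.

D^4_{2,4}(0.0131,1.5641,0.3059) = e^{-i·2·0.0131}·d^4_{2,4}(1.5641)·e^{-i·4·0.3059}. Compute d first:
c=cos(1.5641/2)=0.709470, s=sin(1.5641/2)=0.704735; N=√[720·2·40320·1]=7619.763776
k: max(0,(4)−(2))=2 … min(4+(4),4−(2))=2
  k=2: (−1)^0·7619.7638/(1440)·0.7095^6·0.7047^2 = +0.335148
d^4_{2,4}(1.5641) = +0.335148
Phases: e^{-i·(2)·0.0131}=+0.999657-0.026197i, e^{-i·(4)·0.3059}=+0.340263-0.940330i ⇒ D=+0.105743-0.318029i

Re=0.1057 Im=-0.3180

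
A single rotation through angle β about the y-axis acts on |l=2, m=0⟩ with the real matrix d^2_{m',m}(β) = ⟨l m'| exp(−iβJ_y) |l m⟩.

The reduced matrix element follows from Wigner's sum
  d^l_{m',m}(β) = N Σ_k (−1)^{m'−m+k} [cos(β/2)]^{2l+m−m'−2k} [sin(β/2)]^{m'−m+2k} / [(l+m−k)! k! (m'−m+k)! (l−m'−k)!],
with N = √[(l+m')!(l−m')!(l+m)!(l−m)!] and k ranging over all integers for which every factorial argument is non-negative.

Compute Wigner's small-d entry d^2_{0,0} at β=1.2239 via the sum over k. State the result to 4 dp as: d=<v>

d^2_{0,0}(β=1.2239) via Wigner's sum:
Half-angle: c=0.818529, s=0.574465. N=√(2·2·2·2)=4.000000
k: max(0,(0)−(0))=0 … min(2+(0),2−(0))=2
  k=0: (−1)^0·4.0000/(4)·0.8185^4·0.5745^0 = +0.448887
  k=1: (−1)^1·4.0000/(1)·0.8185^2·0.5745^2 = -0.884413
  k=2: (−1)^2·4.0000/(4)·0.8185^0·0.5745^4 = +0.108906
d^2_{0,0}(1.2239) = +0.448887 -0.884413 +0.108906 = -0.326620

d=-0.3266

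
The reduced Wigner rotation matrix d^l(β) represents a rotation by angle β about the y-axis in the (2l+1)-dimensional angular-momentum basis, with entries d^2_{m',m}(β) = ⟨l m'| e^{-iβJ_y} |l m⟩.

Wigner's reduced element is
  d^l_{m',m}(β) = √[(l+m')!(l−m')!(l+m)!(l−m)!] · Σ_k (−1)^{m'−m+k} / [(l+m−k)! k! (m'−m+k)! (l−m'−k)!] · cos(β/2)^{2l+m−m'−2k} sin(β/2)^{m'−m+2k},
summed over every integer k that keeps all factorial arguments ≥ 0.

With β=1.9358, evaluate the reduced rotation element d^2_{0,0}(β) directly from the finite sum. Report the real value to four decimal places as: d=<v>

d^2_{0,0}(β=1.9358) via Wigner's sum:
With c≡cos(β/2)=0.567031 and s≡sin(β/2)=0.823697, N=[2·2·2·2]^{1/2}=4.000000
The bounds max(0,m−m')=0 and min(l+m,l−m')=2 give 3 terms
  k=0: (−1)^0·4.0000/(4)·0.5670^4·0.8237^0 = +0.103377
  k=1: (−1)^1·4.0000/(1)·0.5670^2·0.8237^2 = -0.872585
  k=2: (−1)^2·4.0000/(4)·0.5670^0·0.8237^4 = +0.460330
d^2_{0,0}(1.9358) = +0.103377 -0.872585 +0.460330 = -0.308877

d=-0.3089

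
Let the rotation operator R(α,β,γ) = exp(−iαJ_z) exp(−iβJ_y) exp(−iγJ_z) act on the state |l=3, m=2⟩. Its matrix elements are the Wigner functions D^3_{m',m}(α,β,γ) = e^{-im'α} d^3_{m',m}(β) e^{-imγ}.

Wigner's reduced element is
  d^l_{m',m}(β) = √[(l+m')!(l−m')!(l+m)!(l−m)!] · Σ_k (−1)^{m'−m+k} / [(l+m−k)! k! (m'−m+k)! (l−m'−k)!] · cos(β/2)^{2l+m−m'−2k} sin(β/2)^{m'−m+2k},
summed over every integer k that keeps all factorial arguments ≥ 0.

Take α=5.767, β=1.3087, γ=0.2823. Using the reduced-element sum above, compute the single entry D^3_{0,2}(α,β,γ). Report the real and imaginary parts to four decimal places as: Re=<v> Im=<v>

Re=0.2796 Im=-0.1771

Split into d^3_{0,2}(β=1.3087) × two z-phases.
With c≡cos(β/2)=0.793444 and s≡sin(β/2)=0.608644, N=[6·6·120·1]^{1/2}=65.726707
Admissible k: 2..3 (factorial args all ≥0)
  k=2: (−1)^0·65.7267/(12)·0.7934^4·0.6086^2 = +0.804176
  k=3: (−1)^1·65.7267/(12)·0.7934^2·0.6086^4 = -0.473201
d^3_{0,2}(1.3087) = +0.804176 -0.473201 = +0.330976
Attach z-rotation phases: D = e^{-i(0)(5.767)}·(+0.330976)·e^{-i(2)(0.2823)} = +0.279609-0.177098i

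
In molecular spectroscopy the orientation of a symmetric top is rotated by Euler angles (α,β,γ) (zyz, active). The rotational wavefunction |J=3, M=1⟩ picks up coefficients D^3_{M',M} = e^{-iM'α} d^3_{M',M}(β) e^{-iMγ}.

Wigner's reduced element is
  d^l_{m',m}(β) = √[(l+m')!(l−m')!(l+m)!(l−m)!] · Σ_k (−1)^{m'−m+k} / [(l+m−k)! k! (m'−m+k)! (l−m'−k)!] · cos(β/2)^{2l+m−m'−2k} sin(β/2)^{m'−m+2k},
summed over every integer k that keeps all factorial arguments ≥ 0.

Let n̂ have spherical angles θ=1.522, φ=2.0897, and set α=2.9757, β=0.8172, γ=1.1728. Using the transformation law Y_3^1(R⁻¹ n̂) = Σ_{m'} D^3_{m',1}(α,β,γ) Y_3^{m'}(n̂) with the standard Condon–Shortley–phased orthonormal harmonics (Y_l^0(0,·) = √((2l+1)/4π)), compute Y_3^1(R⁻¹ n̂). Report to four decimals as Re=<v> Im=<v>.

Need the full column D^3_{m',1} for m'=−3..3 at α=2.9757, β=0.8172, γ=1.1728.
cos(β/2)=0.917678, sin(β/2)=0.397325
d^3_{-3,1}: single k=4 term ⇒ +0.081285;  D = +0.008089+0.080881i
d^3_{-2,1}: k∈[3..4] ⇒ +0.306576 -0.028736 = +0.277841;  D = +0.018383-0.277232i
d^3_{-1,1}: k∈[2..4] ⇒ +0.671745 -0.167901 +0.003934 = +0.507778;  D = -0.116802+0.494161i
d^3_{0,1}: k∈[1..3] ⇒ +0.895752 -0.503756 +0.031478 = +0.423475;  D = +0.164127-0.390376i
d^3_{1,1}: k∈[0..2] ⇒ +0.597230 -0.895660 +0.125926 = -0.172503;  D = +0.092199-0.145797i
d^3_{2,1}: k∈[0..1] ⇒ -0.817706 +0.306576 = -0.511130;  D = -0.340774+0.380956i
d^3_{3,1}: single k=0 term ⇒ +0.433609;  D = -0.338489+0.271003i
Y_3^{m'}(θ=1.522,φ=2.0897) and Σ D·Y over m':
  (+0.0081+0.0809i)·(+0.4157+0.0059i)  (+0.0184-0.2772i)·(-0.0253+0.0428i)  (-0.1168+0.4942i)·(+0.1582+0.2770i)  (+0.1641-0.3904i)·(-0.0544+0.0000i)  (+0.0922-0.1458i)·(-0.1582+0.2770i)  (-0.3408+0.3810i)·(-0.0253-0.0428i)  (-0.3385+0.2710i)·(-0.4157+0.0059i)
Y_3^1(R⁻¹ n̂) = +0.039876+0.047442i

Re=0.0399 Im=0.0474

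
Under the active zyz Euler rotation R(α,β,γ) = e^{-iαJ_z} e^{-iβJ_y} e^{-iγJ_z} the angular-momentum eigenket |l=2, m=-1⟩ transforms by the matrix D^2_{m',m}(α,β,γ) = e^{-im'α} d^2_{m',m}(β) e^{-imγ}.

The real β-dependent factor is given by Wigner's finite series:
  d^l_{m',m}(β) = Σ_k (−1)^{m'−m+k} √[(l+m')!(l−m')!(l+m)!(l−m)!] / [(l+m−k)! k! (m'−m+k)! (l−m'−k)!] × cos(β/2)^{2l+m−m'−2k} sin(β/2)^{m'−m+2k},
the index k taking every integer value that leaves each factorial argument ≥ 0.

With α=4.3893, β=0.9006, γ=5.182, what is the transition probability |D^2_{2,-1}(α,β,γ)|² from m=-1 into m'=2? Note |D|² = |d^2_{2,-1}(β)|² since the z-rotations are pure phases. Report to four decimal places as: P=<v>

P=0.0220

Split into d^2_{2,-1}(β=0.9006) × two z-phases.
c=cos(0.9006/2)=0.900317, s=sin(0.9006/2)=0.435236; N=√[24·1·1·6]=12.000000
Admissible k: 0..0 (factorial args all ≥0)
  k=0: (−1)^3·12.0000/(6)·0.9003^1·0.4352^3 = -0.148456
d^2_{2,-1}(0.9006) = -0.148456
|D^2_{2,-1}|² = |d^2_{2,-1}(β)|² = (-0.148456)² = 0.022039 (the z-rotation phases have unit modulus)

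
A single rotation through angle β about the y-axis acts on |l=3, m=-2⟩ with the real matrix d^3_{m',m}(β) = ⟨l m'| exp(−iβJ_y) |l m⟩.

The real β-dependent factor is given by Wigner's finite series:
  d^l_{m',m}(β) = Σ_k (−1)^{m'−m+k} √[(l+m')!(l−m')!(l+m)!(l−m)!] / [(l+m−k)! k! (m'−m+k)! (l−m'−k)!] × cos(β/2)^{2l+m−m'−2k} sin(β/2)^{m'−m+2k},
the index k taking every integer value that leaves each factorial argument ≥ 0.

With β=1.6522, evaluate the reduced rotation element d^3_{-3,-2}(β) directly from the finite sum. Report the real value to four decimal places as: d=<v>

d=0.2576

d^3_{-3,-2}(β=1.6522) via Wigner's sum:
With c≡cos(β/2)=0.677749 and s≡sin(β/2)=0.735294, N=[1·720·1·120]^{1/2}=293.938769
k∈{1} keeps every argument non-negative
  k=1: (−1)^0·293.9388/(120)·0.6777^5·0.7353^1 = +0.257561
d^3_{-3,-2}(1.6522) = +0.257561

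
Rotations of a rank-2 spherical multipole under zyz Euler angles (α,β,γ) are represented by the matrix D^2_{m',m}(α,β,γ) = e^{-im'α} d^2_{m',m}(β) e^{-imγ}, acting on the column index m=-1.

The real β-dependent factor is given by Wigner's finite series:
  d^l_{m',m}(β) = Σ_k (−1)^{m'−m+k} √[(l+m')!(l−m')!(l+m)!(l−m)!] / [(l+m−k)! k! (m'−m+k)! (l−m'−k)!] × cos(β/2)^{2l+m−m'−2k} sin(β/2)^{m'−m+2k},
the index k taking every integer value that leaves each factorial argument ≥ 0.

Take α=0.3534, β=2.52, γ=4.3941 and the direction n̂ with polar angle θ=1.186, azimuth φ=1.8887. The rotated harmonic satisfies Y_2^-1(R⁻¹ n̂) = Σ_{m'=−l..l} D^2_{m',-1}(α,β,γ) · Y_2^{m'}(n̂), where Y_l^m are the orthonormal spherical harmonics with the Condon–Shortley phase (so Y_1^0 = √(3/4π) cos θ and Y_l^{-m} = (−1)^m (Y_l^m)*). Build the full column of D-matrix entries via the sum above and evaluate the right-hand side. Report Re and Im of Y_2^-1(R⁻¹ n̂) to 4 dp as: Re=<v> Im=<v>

Re=0.1774 Im=-0.1155

Need the full column D^2_{m',-1} for m'=−2..2 at α=0.3534, β=2.52, γ=4.3941.
cos(β/2)=0.305817, sin(β/2)=0.952090
d^2_{-2,-1}: single k=1 term ⇒ +0.054462;  D = +0.020631-0.050403i
d^2_{-1,-1}: k∈[0..1] ⇒ +0.008747 -0.254332 = -0.245585;  D = -0.008621+0.245434i
d^2_{0,-1}: k∈[0..1] ⇒ -0.066702 +0.646505 = +0.579803;  D = -0.181445-0.550680i
d^2_{1,-1}: k∈[0..1] ⇒ +0.254332 -0.821699 = -0.567367;  D = +0.353078+0.444119i
d^2_{2,-1}: single k=0 term ⇒ -0.527869;  D = +0.451201+0.273976i
Y_2^{m'}(θ=1.186,φ=1.8887) and Σ D·Y over m':
  (+0.0206-0.0504i)·(-0.2670+0.1971i)  (-0.0086+0.2454i)·(-0.0840-0.2553i)  (-0.1814-0.5507i)·(-0.1821+0.0000i)  (+0.3531+0.4441i)·(+0.0840-0.2553i)  (+0.4512+0.2740i)·(-0.2670-0.1971i)
Y_2^-1(R⁻¹ n̂) = +0.177422-0.115532i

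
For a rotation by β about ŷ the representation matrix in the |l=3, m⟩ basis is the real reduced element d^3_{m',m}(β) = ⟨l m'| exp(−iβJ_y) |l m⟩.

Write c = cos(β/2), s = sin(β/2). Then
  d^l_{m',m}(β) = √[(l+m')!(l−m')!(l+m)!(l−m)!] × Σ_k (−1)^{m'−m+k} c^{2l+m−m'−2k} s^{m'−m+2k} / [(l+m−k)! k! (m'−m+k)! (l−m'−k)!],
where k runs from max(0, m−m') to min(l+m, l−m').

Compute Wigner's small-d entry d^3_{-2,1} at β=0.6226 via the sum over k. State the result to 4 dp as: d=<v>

d^3_{-2,1}(β=0.6226) via Wigner's sum:
c=cos(0.6226/2)=0.951936, s=sin(0.6226/2)=0.306296; N=√[1·120·24·2]=75.894664
The bounds max(0,m−m')=3 and min(l+m,l−m')=4 give 2 terms
  k=3: (−1)^0·75.8947/(12)·0.9519^3·0.3063^3 = +0.156776
  k=4: (−1)^1·75.8947/(24)·0.9519^1·0.3063^5 = -0.008116
d^3_{-2,1}(0.6226) = +0.156776 -0.008116 = +0.148660

d=0.1487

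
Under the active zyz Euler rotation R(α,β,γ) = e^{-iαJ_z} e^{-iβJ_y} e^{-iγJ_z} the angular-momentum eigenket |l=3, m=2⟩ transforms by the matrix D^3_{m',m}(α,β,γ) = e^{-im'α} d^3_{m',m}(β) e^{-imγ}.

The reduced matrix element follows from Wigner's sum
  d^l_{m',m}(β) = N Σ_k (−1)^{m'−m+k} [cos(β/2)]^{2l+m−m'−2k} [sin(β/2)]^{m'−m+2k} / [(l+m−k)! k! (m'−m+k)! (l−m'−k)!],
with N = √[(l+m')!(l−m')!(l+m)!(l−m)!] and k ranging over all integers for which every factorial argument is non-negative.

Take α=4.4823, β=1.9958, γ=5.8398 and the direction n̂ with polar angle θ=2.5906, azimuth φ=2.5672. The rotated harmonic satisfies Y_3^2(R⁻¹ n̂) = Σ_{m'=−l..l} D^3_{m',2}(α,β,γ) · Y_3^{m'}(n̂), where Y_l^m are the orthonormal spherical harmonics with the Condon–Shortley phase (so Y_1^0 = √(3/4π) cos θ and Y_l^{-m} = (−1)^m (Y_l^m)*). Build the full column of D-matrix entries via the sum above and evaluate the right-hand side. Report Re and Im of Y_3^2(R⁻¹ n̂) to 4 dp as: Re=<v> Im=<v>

Re=0.1849 Im=-0.0308

Need the full column D^3_{m',2} for m'=−3..3 at α=4.4823, β=1.9958, γ=5.8398.
cos(β/2)=0.542068, sin(β/2)=0.840334
d^3_{-3,2}: single k=5 term ⇒ +0.556404;  D = -0.108633+0.545696i
d^3_{-2,2}: k∈[4..5] ⇒ +0.732633 -0.352138 = +0.380495;  D = -0.346395-0.157438i
d^3_{-1,2}: k∈[3..4] ⇒ +0.597790 -0.718315 = -0.120525;  D = -0.073580+0.095459i
d^3_{0,2}: k∈[2..3] ⇒ +0.333949 -0.802560 = -0.468610;  D = -0.296123-0.363189i
d^3_{1,2}: k∈[1..2] ⇒ +0.124372 -0.597790 = -0.473418;  D = +0.425474-0.207597i
d^3_{2,2}: k∈[0..1] ⇒ +0.025370 -0.304853 = -0.279483;  D = +0.062040+0.272510i
d^3_{3,2}: single k=0 term ⇒ -0.096338;  D = -0.096336-0.000601i
Y_3^{m'}(θ=2.5906,φ=2.5672) and Σ D·Y over m':
  (-0.1086+0.5457i)·(+0.0091-0.0592i)  (-0.3464-0.1574i)·(-0.0978-0.2177i)  (-0.0736+0.0955i)·(-0.3735-0.2417i)  (-0.2961-0.3632i)·(-0.2002+0.0000i)  (+0.4255-0.2076i)·(+0.3735-0.2417i)  (+0.0620+0.2725i)·(-0.0978+0.2177i)  (-0.0963-0.0006i)·(-0.0091-0.0592i)
Y_3^2(R⁻¹ n̂) = +0.184903-0.030790i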